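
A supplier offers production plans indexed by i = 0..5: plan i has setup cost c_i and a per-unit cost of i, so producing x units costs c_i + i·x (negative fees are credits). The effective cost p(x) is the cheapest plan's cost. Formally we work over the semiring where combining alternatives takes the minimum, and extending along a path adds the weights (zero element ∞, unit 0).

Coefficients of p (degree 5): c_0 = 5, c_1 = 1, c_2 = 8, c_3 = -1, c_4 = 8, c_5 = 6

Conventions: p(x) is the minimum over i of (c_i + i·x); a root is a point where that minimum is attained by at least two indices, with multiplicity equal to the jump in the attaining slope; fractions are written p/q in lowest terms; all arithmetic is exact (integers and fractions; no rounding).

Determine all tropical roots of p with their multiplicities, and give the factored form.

hull edge (i=0, c=5) to (i=1, c=1): slope -4, span 1
hull edge (i=1, c=1) to (i=3, c=-1): slope -1, span 2
hull edge (i=3, c=-1) to (i=5, c=6): slope 7/2, span 2
Factored form: p(x) = 6 ⊗ (x ⊕ (-7/2)) ⊗ (x ⊕ (-7/2)) ⊗ (x ⊕ 1) ⊗ (x ⊕ 1) ⊗ (x ⊕ 4)
Answer: roots = -7/2 (mult 2), 1 (mult 2), 4 (mult 1)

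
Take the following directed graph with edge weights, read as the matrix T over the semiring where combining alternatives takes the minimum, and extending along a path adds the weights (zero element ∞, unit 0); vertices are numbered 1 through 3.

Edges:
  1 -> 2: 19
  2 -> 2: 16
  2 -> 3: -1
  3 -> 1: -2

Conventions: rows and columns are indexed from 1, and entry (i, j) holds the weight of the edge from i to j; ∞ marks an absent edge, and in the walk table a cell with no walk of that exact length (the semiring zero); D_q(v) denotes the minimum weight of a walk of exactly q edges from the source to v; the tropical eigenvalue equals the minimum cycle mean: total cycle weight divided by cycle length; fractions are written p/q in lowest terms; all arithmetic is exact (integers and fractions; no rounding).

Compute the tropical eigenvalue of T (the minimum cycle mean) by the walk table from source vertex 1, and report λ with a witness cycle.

q=0: [0, ∞, ∞]
q=1: [∞, 19, ∞]
q=2: [∞, 35, 18]
q=3: [16, 51, 34]
Optimal cycle mean attained by: cycle 1->2->3->1, total 19 + (-1) + (-2), length 3.
Answer: λ = 16/3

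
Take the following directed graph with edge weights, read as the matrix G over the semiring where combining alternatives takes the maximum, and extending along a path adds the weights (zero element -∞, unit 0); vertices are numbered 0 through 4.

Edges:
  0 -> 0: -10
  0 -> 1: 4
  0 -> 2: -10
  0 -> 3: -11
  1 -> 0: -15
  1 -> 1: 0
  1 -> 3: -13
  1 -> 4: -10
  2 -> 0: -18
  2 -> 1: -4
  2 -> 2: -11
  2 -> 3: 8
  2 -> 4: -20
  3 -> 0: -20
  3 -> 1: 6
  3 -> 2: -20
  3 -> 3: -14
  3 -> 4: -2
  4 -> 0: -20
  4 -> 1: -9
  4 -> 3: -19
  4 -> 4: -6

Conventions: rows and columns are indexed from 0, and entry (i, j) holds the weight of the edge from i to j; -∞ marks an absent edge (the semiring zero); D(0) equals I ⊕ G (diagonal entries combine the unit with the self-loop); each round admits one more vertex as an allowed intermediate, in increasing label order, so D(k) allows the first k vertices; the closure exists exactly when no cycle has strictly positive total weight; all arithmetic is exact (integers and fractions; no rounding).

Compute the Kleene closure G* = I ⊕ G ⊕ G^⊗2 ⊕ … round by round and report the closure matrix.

D(0):
  [0, 4, -10, -11, -∞]
  [-15, 0, -∞, -13, -10]
  [-18, -4, 0, 8, -20]
  [-20, 6, -20, 0, -2]
  [-20, -9, -∞, -19, 0]
D(1):
  [0, 4, -10, -11, -∞]
  [-15, 0, -25, -13, -10]
  [-18, -4, 0, 8, -20]
  [-20, 6, -20, 0, -2]
  [-20, -9, -30, -19, 0]
D(2):
  [0, 4, -10, -9, -6]
  [-15, 0, -25, -13, -10]
  [-18, -4, 0, 8, -14]
  [-9, 6, -19, 0, -2]
  [-20, -9, -30, -19, 0]
D(3):
  [0, 4, -10, -2, -6]
  [-15, 0, -25, -13, -10]
  [-18, -4, 0, 8, -14]
  [-9, 6, -19, 0, -2]
  [-20, -9, -30, -19, 0]
D(4):
  [0, 4, -10, -2, -4]
  [-15, 0, -25, -13, -10]
  [-1, 14, 0, 8, 6]
  [-9, 6, -19, 0, -2]
  [-20, -9, -30, -19, 0]
D(5):
  [0, 4, -10, -2, -4]
  [-15, 0, -25, -13, -10]
  [-1, 14, 0, 8, 6]
  [-9, 6, -19, 0, -2]
  [-20, -9, -30, -19, 0]
Answer: G* = [[0, 4, -10, -2, -4], [-15, 0, -25, -13, -10], [-1, 14, 0, 8, 6], [-9, 6, -19, 0, -2], [-20, -9, -30, -19, 0]]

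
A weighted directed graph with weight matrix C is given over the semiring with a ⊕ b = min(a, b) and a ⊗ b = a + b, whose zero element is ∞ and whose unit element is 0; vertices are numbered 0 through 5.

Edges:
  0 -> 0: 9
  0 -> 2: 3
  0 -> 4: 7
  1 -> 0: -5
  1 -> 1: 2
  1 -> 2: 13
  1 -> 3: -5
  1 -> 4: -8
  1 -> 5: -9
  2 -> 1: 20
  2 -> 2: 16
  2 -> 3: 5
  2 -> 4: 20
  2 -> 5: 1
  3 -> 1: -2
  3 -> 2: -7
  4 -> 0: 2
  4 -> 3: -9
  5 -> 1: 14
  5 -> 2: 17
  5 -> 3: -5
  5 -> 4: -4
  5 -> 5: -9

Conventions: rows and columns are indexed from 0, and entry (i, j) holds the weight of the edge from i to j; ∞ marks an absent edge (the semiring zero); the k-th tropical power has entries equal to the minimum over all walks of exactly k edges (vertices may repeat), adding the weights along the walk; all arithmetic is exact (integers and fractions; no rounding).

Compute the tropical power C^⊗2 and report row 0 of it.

C^⊗2:
  [9, 23, 12, -2, 16, 4]
  [-6, -7, -12, -17, -13, -18]
  [15, 3, -2, -4, -3, -8]
  [-7, 0, 9, -7, -10, -11]
  [11, -11, -16, ∞, 9, ∞]
  [-2, -7, -12, -14, -13, -18]
Answer: row 0 of C^⊗2 = [9, 23, 12, -2, 16, 4]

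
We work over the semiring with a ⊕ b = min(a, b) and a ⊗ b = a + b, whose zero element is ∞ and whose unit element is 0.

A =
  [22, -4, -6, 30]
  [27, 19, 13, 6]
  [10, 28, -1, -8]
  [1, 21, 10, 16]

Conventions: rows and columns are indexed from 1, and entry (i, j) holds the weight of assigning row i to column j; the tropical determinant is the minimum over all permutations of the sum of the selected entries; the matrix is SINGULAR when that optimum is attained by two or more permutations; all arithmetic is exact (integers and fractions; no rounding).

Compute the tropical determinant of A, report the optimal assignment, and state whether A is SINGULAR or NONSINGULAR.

σ = (1, 2, 3, 4): 22 + 19 + (-1) + 16 = 56
σ = (1, 2, 4, 3): 22 + 19 + (-8) + 10 = 43
σ = (1, 3, 2, 4): 22 + 13 + 28 + 16 = 79
σ = (1, 3, 4, 2): 22 + 13 + (-8) + 21 = 48
σ = (1, 4, 2, 3): 22 + 6 + 28 + 10 = 66
σ = (1, 4, 3, 2): 22 + 6 + (-1) + 21 = 48
σ = (2, 1, 3, 4): (-4) + 27 + (-1) + 16 = 38
σ = (2, 1, 4, 3): (-4) + 27 + (-8) + 10 = 25
σ = (2, 3, 1, 4): (-4) + 13 + 10 + 16 = 35
σ = (2, 3, 4, 1): (-4) + 13 + (-8) + 1 = 2
σ = (2, 4, 1, 3): (-4) + 6 + 10 + 10 = 22
σ = (2, 4, 3, 1): (-4) + 6 + (-1) + 1 = 2
σ = (3, 1, 2, 4): (-6) + 27 + 28 + 16 = 65
σ = (3, 1, 4, 2): (-6) + 27 + (-8) + 21 = 34
σ = (3, 2, 1, 4): (-6) + 19 + 10 + 16 = 39
σ = (3, 2, 4, 1): (-6) + 19 + (-8) + 1 = 6
σ = (3, 4, 1, 2): (-6) + 6 + 10 + 21 = 31
σ = (3, 4, 2, 1): (-6) + 6 + 28 + 1 = 29
σ = (4, 1, 2, 3): 30 + 27 + 28 + 10 = 95
σ = (4, 1, 3, 2): 30 + 27 + (-1) + 21 = 77
σ = (4, 2, 1, 3): 30 + 19 + 10 + 10 = 69
σ = (4, 2, 3, 1): 30 + 19 + (-1) + 1 = 49
σ = (4, 3, 1, 2): 30 + 13 + 10 + 21 = 74
σ = (4, 3, 2, 1): 30 + 13 + 28 + 1 = 72
Optimal value attained by: σ = (2, 3, 4, 1).
Answer: det⊕(A) = 2; verdict: SINGULAR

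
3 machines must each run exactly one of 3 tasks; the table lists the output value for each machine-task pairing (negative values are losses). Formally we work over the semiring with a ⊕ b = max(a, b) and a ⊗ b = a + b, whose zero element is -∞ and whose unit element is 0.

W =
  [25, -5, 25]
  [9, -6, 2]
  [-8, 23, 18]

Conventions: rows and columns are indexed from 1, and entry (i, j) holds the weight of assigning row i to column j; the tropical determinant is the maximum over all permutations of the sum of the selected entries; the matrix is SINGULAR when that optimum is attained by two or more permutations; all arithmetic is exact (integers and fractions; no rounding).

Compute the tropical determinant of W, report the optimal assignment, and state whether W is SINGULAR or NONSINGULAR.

σ = (1, 2, 3): 25 + (-6) + 18 = 37
σ = (1, 3, 2): 25 + 2 + 23 = 50
σ = (2, 1, 3): (-5) + 9 + 18 = 22
σ = (2, 3, 1): (-5) + 2 + (-8) = -11
σ = (3, 1, 2): 25 + 9 + 23 = 57
σ = (3, 2, 1): 25 + (-6) + (-8) = 11
Optimal value attained by: σ = (3, 1, 2).
Answer: det⊕(W) = 57; verdict: NONSINGULAR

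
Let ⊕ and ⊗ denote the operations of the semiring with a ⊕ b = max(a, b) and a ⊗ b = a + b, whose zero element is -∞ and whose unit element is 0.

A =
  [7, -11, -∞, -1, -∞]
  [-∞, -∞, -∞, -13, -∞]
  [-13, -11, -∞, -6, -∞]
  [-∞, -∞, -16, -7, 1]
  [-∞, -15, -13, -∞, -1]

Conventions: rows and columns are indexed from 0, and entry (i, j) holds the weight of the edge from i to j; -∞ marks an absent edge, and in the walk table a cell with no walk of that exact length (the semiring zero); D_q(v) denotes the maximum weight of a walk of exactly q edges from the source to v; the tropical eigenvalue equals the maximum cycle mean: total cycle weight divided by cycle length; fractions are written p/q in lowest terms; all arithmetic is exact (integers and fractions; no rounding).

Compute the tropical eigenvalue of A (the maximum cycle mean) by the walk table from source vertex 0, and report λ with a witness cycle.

q=0: [0, -∞, -∞, -∞, -∞]
q=1: [7, -11, -∞, -1, -∞]
q=2: [14, -4, -17, 6, 0]
q=3: [21, 3, -10, 13, 7]
q=4: [28, 10, -3, 20, 14]
q=5: [35, 17, 4, 27, 21]
Optimal cycle mean attained by: cycle 0->0, total 7, length 1.
Answer: λ = 7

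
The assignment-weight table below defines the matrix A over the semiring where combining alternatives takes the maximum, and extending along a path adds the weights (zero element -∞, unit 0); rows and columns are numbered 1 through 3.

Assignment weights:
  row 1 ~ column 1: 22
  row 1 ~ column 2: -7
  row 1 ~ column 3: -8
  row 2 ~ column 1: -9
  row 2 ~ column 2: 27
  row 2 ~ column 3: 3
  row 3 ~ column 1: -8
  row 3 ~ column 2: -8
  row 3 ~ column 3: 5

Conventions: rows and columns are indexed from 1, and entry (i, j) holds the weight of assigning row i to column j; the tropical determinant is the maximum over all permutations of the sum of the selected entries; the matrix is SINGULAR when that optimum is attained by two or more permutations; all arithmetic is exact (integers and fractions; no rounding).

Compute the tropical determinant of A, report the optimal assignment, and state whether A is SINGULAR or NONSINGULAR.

σ = (1, 2, 3): 22 + 27 + 5 = 54
σ = (1, 3, 2): 22 + 3 + (-8) = 17
σ = (2, 1, 3): (-7) + (-9) + 5 = -11
σ = (2, 3, 1): (-7) + 3 + (-8) = -12
σ = (3, 1, 2): (-8) + (-9) + (-8) = -25
σ = (3, 2, 1): (-8) + 27 + (-8) = 11
Optimal value attained by: σ = (1, 2, 3).
Answer: det⊕(A) = 54; verdict: NONSINGULAR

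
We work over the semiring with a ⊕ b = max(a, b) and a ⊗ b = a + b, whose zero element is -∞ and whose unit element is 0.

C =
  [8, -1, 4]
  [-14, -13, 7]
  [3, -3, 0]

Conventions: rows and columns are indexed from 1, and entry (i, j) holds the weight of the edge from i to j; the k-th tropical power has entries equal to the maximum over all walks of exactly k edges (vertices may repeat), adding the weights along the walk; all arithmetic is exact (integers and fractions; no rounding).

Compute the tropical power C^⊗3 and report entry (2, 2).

C^⊗2:
  [16, 7, 12]
  [10, 4, 7]
  [11, 2, 7]
C^⊗3:
  [24, 15, 20]
  [18, 9, 14]
  [19, 10, 15]
Key observation: the optimum is the walk 2->3->1->2, with weight 7 + 3 + (-1) = 9.
Optimal value attained by: walk 2->3->1->2.
Answer: (C^⊗3)[2][2] = 9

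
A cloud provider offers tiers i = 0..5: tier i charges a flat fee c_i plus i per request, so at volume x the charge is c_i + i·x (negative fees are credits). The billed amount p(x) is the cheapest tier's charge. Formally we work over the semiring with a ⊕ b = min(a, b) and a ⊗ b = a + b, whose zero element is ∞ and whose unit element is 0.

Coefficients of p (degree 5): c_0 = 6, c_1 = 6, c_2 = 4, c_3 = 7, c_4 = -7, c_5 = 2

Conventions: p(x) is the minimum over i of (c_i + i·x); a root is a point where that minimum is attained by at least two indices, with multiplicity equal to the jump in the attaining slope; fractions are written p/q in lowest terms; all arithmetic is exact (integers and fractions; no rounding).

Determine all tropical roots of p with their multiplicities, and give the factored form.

hull edge (i=0, c=6) to (i=4, c=-7): slope -13/4, span 4
hull edge (i=4, c=-7) to (i=5, c=2): slope 9, span 1
Factored form: p(x) = 2 ⊗ (x ⊕ (-9)) ⊗ (x ⊕ 13/4) ⊗ (x ⊕ 13/4) ⊗ (x ⊕ 13/4) ⊗ (x ⊕ 13/4)
Answer: roots = -9 (mult 1), 13/4 (mult 4)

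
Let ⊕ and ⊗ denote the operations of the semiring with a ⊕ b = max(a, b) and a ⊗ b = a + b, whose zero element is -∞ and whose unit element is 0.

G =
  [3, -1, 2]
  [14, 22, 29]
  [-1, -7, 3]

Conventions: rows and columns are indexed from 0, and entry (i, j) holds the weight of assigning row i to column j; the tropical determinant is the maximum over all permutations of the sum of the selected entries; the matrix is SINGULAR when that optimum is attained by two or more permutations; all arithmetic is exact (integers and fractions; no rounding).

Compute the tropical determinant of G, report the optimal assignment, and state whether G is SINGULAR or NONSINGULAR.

σ = (0, 1, 2): 3 + 22 + 3 = 28
σ = (0, 2, 1): 3 + 29 + (-7) = 25
σ = (1, 0, 2): (-1) + 14 + 3 = 16
σ = (1, 2, 0): (-1) + 29 + (-1) = 27
σ = (2, 0, 1): 2 + 14 + (-7) = 9
σ = (2, 1, 0): 2 + 22 + (-1) = 23
Optimal value attained by: σ = (0, 1, 2).
Answer: det⊕(G) = 28; verdict: NONSINGULAR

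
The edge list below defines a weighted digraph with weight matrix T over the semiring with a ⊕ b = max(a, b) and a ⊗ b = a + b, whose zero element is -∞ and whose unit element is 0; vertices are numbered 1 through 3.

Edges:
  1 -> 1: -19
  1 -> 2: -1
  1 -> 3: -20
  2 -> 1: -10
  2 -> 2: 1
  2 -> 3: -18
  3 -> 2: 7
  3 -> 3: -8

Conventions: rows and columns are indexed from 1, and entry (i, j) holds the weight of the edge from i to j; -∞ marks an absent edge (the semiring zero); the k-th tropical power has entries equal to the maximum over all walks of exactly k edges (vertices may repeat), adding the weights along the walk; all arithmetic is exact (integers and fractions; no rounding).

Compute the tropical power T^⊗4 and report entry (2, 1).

T^⊗2:
  [-11, 0, -19]
  [-9, 2, -17]
  [-3, 8, -11]
T^⊗3:
  [-10, 1, -18]
  [-8, 3, -16]
  [-2, 9, -10]
T^⊗4:
  [-9, 2, -17]
  [-7, 4, -15]
  [-1, 10, -9]
Key observation: the optimum is the walk 2->2->2->2->1, with weight 1 + 1 + 1 + (-10) = -7.
Optimal value attained by: walk 2->2->2->2->1.
Answer: (T^⊗4)[2][1] = -7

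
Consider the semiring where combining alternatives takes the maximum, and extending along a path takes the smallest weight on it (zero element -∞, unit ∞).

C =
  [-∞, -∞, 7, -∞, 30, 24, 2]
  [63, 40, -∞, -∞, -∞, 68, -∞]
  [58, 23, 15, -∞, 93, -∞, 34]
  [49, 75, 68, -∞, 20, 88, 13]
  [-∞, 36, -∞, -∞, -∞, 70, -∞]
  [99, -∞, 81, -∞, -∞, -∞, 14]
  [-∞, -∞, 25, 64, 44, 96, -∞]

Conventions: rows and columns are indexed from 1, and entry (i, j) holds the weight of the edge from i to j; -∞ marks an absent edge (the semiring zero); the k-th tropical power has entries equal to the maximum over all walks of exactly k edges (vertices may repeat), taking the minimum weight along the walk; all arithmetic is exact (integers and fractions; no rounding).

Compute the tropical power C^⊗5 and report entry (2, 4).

C^⊗2:
  [24, 30, 24, 2, 7, 30, 14]
  [68, 40, 68, -∞, 30, 40, 14]
  [23, 36, 25, 34, 34, 70, 15]
  [88, 40, 81, 13, 68, 68, 34]
  [70, 36, 70, -∞, -∞, 36, 14]
  [58, 23, 15, 14, 81, 24, 34]
  [96, 64, 81, -∞, 25, 64, 25]
C^⊗3:
  [30, 30, 30, 14, 24, 30, 24]
  [58, 40, 40, 14, 68, 40, 34]
  [70, 36, 70, 15, 25, 36, 25]
  [68, 40, 68, 34, 81, 68, 34]
  [58, 36, 36, 14, 70, 36, 34]
  [24, 36, 25, 34, 34, 70, 15]
  [64, 40, 64, 25, 81, 64, 34]
C^⊗4:
  [30, 30, 30, 24, 30, 30, 30]
  [40, 40, 40, 34, 40, 68, 34]
  [58, 36, 36, 25, 70, 36, 34]
  [68, 40, 68, 34, 68, 70, 34]
  [36, 36, 36, 34, 36, 70, 34]
  [70, 36, 70, 15, 25, 36, 25]
  [64, 40, 64, 34, 64, 70, 34]
C^⊗5:
  [30, 30, 30, 30, 30, 30, 30]
  [68, 40, 68, 34, 40, 40, 34]
  [36, 36, 36, 34, 36, 70, 34]
  [70, 40, 70, 34, 68, 68, 34]
  [70, 36, 70, 34, 36, 36, 34]
  [58, 36, 36, 25, 70, 36, 34]
  [70, 40, 70, 34, 64, 64, 34]
Key observation: the optimum is the walk 2->2->6->3->7->4, with weight 40 min 68 min 81 min 34 min 64 = 34.
Optimal value attained by: walk 2->2->6->3->7->4.
Answer: (C^⊗5)[2][4] = 34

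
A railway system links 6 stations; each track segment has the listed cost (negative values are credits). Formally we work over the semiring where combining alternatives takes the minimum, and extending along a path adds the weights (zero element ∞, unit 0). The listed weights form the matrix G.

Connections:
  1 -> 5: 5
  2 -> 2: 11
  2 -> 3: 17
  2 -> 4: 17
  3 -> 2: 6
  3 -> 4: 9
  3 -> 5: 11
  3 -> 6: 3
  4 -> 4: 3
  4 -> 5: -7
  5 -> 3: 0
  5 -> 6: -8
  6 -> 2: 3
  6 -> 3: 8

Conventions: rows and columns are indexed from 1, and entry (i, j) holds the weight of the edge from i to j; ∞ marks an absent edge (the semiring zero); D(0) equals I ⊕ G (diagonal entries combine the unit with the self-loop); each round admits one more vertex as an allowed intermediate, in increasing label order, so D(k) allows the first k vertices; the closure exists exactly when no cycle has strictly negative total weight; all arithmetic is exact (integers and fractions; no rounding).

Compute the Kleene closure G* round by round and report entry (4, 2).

D(0):
  [0, ∞, ∞, ∞, 5, ∞]
  [∞, 0, 17, 17, ∞, ∞]
  [∞, 6, 0, 9, 11, 3]
  [∞, ∞, ∞, 0, -7, ∞]
  [∞, ∞, 0, ∞, 0, -8]
  [∞, 3, 8, ∞, ∞, 0]
D(1):
  [0, ∞, ∞, ∞, 5, ∞]
  [∞, 0, 17, 17, ∞, ∞]
  [∞, 6, 0, 9, 11, 3]
  [∞, ∞, ∞, 0, -7, ∞]
  [∞, ∞, 0, ∞, 0, -8]
  [∞, 3, 8, ∞, ∞, 0]
D(2):
  [0, ∞, ∞, ∞, 5, ∞]
  [∞, 0, 17, 17, ∞, ∞]
  [∞, 6, 0, 9, 11, 3]
  [∞, ∞, ∞, 0, -7, ∞]
  [∞, ∞, 0, ∞, 0, -8]
  [∞, 3, 8, 20, ∞, 0]
D(3):
  [0, ∞, ∞, ∞, 5, ∞]
  [∞, 0, 17, 17, 28, 20]
  [∞, 6, 0, 9, 11, 3]
  [∞, ∞, ∞, 0, -7, ∞]
  [∞, 6, 0, 9, 0, -8]
  [∞, 3, 8, 17, 19, 0]
D(4):
  [0, ∞, ∞, ∞, 5, ∞]
  [∞, 0, 17, 17, 10, 20]
  [∞, 6, 0, 9, 2, 3]
  [∞, ∞, ∞, 0, -7, ∞]
  [∞, 6, 0, 9, 0, -8]
  [∞, 3, 8, 17, 10, 0]
D(5):
  [0, 11, 5, 14, 5, -3]
  [∞, 0, 10, 17, 10, 2]
  [∞, 6, 0, 9, 2, -6]
  [∞, -1, -7, 0, -7, -15]
  [∞, 6, 0, 9, 0, -8]
  [∞, 3, 8, 17, 10, 0]
D(6):
  [0, 0, 5, 14, 5, -3]
  [∞, 0, 10, 17, 10, 2]
  [∞, -3, 0, 9, 2, -6]
  [∞, -12, -7, 0, -7, -15]
  [∞, -5, 0, 9, 0, -8]
  [∞, 3, 8, 17, 10, 0]
Answer: G*[4][2] = -12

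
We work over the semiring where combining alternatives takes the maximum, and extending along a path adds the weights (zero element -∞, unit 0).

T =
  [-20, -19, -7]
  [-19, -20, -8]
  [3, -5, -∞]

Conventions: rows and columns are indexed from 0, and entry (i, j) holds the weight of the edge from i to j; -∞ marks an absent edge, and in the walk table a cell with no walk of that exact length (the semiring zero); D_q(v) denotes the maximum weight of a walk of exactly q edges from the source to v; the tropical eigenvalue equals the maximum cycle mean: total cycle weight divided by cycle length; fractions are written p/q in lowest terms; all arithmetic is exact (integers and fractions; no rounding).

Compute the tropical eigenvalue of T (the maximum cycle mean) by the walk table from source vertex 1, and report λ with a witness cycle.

q=0: [-∞, 0, -∞]
q=1: [-19, -20, -8]
q=2: [-5, -13, -26]
q=3: [-23, -24, -12]
Optimal cycle mean attained by: cycle 0->2->0, total (-7) + 3, length 2.
Answer: λ = -2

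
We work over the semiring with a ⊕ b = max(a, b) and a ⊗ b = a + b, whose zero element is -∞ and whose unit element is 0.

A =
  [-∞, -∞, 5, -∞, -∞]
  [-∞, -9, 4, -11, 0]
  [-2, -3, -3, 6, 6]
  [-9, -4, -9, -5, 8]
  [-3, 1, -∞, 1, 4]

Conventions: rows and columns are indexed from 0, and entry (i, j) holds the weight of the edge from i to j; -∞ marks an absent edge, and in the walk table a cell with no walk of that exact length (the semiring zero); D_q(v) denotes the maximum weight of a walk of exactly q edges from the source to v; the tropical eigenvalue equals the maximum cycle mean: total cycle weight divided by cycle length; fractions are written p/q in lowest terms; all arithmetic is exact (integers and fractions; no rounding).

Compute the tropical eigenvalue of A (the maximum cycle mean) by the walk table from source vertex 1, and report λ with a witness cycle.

q=0: [-∞, 0, -∞, -∞, -∞]
q=1: [-∞, -9, 4, -11, 0]
q=2: [2, 1, 1, 10, 10]
q=3: [7, 11, 7, 11, 18]
q=4: [15, 19, 15, 19, 22]
q=5: [19, 23, 23, 23, 27]
Optimal cycle mean attained by: cycle 1->2->3->4->1, total 4 + 6 + 8 + 1, length 4.
Answer: λ = 19/4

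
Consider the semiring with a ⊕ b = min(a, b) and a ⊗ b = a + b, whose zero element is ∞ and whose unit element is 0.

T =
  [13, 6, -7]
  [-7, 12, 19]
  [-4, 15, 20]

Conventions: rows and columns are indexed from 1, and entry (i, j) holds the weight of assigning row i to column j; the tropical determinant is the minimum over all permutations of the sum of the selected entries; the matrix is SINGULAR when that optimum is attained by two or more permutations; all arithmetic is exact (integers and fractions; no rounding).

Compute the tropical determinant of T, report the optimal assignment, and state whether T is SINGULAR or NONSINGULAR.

σ = (1, 2, 3): 13 + 12 + 20 = 45
σ = (1, 3, 2): 13 + 19 + 15 = 47
σ = (2, 1, 3): 6 + (-7) + 20 = 19
σ = (2, 3, 1): 6 + 19 + (-4) = 21
σ = (3, 1, 2): (-7) + (-7) + 15 = 1
σ = (3, 2, 1): (-7) + 12 + (-4) = 1
Optimal value attained by: σ = (3, 1, 2).
Answer: det⊕(T) = 1; verdict: SINGULAR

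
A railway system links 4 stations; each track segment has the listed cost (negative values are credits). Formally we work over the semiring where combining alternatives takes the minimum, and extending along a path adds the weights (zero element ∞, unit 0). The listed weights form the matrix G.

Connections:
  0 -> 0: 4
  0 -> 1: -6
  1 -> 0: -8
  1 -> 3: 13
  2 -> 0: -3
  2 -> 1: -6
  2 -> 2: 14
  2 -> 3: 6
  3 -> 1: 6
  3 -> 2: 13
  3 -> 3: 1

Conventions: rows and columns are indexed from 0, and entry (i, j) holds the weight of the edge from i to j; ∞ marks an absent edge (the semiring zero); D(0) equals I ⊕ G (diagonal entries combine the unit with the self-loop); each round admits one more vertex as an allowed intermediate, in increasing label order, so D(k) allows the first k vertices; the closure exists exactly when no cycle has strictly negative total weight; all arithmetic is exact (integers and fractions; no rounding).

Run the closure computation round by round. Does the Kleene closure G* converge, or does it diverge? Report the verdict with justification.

D(0):
  [0, -6, ∞, ∞]
  [-8, 0, ∞, 13]
  [-3, -6, 0, 6]
  [∞, 6, 13, 0]
Detection: at round 1, diagonal entry (1, 1) turns strictly negative.
Key observation: the cycle 1->0->1 has total weight (-8) + (-6), which is strictly negative.
Answer: DIVERGES — negative cycle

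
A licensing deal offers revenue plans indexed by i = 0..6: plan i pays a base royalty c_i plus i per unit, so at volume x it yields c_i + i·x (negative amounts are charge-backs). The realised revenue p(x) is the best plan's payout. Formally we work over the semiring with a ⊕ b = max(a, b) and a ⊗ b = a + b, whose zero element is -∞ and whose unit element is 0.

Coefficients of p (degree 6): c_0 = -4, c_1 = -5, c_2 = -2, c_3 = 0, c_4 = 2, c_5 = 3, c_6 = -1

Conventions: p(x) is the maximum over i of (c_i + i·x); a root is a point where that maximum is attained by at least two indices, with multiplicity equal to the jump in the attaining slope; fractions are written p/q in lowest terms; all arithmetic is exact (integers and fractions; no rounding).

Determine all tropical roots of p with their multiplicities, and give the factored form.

hull edge (i=0, c=-4) to (i=4, c=2): slope 3/2, span 4
hull edge (i=4, c=2) to (i=5, c=3): slope 1, span 1
hull edge (i=5, c=3) to (i=6, c=-1): slope -4, span 1
Factored form: p(x) = -1 ⊗ (x ⊕ (-3/2)) ⊗ (x ⊕ (-3/2)) ⊗ (x ⊕ (-3/2)) ⊗ (x ⊕ (-3/2)) ⊗ (x ⊕ (-1)) ⊗ (x ⊕ 4)
Answer: roots = -3/2 (mult 4), -1 (mult 1), 4 (mult 1)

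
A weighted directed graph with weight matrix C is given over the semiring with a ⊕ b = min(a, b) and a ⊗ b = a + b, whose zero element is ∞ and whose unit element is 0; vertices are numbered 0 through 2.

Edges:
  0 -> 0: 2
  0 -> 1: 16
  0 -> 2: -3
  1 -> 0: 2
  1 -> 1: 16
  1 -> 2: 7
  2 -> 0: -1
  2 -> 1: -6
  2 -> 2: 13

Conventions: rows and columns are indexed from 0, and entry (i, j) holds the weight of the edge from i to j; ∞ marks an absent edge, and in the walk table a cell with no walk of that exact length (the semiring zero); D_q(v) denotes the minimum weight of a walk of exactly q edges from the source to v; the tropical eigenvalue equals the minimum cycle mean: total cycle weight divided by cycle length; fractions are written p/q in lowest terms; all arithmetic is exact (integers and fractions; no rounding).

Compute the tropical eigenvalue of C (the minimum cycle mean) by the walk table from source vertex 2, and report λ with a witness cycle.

q=0: [∞, ∞, 0]
q=1: [-1, -6, 13]
q=2: [-4, 7, -4]
q=3: [-5, -10, -7]
Optimal cycle mean attained by: cycle 0->2->1->0, total (-3) + (-6) + 2, length 3.
Answer: λ = -7/3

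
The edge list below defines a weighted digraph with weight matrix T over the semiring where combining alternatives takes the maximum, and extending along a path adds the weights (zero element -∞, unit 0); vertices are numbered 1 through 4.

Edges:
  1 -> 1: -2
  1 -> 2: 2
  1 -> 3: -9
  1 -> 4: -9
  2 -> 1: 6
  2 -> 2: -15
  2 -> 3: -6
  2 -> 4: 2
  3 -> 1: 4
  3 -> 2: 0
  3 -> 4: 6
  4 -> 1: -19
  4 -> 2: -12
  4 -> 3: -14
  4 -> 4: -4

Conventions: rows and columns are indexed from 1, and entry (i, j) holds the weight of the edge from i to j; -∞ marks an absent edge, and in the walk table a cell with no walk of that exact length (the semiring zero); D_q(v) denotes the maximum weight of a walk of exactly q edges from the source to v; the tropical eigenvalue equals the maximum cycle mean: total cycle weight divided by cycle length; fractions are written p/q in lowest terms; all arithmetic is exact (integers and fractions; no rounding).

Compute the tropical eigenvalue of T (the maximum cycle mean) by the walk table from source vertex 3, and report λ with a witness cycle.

q=0: [-∞, -∞, 0, -∞]
q=1: [4, 0, -∞, 6]
q=2: [6, 6, -5, 2]
q=3: [12, 8, 0, 8]
q=4: [14, 14, 3, 10]
Optimal cycle mean attained by: cycle 1->2->1, total 2 + 6, length 2.
Answer: λ = 4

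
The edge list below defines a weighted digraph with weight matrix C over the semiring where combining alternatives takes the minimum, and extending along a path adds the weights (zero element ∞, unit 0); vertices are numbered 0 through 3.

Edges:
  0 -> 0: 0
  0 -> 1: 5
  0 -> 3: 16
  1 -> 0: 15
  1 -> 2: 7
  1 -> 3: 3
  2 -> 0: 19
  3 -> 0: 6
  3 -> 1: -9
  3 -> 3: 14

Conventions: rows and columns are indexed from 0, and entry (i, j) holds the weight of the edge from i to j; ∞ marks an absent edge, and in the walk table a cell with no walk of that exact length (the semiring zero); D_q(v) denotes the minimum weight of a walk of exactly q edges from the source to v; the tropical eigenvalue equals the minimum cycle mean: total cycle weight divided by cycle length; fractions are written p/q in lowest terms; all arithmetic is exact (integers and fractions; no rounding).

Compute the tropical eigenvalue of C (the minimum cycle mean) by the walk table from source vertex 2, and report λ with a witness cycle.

q=0: [∞, ∞, 0, ∞]
q=1: [19, ∞, ∞, ∞]
q=2: [19, 24, ∞, 35]
q=3: [19, 24, 31, 27]
q=4: [19, 18, 31, 27]
Optimal cycle mean attained by: cycle 1->3->1, total 3 + (-9), length 2.
Answer: λ = -3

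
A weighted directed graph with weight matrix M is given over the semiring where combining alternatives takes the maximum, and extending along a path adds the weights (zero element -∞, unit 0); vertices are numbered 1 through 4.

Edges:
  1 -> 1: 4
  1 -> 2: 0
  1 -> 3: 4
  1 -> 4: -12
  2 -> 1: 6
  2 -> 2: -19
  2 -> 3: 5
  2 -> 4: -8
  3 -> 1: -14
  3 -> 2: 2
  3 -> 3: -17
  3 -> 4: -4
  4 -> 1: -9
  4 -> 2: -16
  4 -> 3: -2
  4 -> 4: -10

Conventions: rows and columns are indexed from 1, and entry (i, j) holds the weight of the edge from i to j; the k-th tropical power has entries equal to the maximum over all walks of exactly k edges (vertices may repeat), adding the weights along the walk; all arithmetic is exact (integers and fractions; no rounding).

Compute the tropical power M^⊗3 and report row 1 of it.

M^⊗2:
  [8, 6, 8, 0]
  [10, 7, 10, 1]
  [8, -14, 7, -6]
  [-5, 0, -5, -6]
M^⊗3:
  [12, 10, 12, 4]
  [14, 12, 14, 6]
  [12, 9, 12, 3]
  [6, -3, 5, -8]
Answer: row 1 of M^⊗3 = [12, 10, 12, 4]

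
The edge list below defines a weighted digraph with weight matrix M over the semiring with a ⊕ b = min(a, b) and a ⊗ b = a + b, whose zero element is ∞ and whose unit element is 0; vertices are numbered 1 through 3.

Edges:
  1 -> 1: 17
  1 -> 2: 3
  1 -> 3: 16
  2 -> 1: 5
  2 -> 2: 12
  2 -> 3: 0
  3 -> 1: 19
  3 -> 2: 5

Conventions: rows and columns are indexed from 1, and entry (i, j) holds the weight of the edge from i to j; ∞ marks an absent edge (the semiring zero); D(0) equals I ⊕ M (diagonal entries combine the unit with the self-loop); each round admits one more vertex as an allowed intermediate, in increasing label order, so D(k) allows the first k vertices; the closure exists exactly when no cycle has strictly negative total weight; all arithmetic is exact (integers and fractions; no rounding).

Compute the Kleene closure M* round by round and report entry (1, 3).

D(0):
  [0, 3, 16]
  [5, 0, 0]
  [19, 5, 0]
D(1):
  [0, 3, 16]
  [5, 0, 0]
  [19, 5, 0]
D(2):
  [0, 3, 3]
  [5, 0, 0]
  [10, 5, 0]
D(3):
  [0, 3, 3]
  [5, 0, 0]
  [10, 5, 0]
Answer: M*[1][3] = 3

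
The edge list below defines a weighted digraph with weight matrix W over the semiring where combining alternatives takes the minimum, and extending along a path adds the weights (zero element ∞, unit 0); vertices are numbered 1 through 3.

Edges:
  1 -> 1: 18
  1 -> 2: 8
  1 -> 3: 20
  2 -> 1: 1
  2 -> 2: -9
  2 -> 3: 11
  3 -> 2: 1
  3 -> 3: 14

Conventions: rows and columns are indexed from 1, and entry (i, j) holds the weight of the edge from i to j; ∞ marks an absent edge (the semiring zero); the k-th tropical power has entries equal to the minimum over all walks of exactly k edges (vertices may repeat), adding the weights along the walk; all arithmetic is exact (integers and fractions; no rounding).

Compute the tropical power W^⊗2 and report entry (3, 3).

W^⊗2:
  [9, -1, 19]
  [-8, -18, 2]
  [2, -8, 12]
Key observation: the optimum is the walk 3->2->3, with weight 1 + 11 = 12.
Optimal value attained by: walk 3->2->3.
Answer: (W^⊗2)[3][3] = 12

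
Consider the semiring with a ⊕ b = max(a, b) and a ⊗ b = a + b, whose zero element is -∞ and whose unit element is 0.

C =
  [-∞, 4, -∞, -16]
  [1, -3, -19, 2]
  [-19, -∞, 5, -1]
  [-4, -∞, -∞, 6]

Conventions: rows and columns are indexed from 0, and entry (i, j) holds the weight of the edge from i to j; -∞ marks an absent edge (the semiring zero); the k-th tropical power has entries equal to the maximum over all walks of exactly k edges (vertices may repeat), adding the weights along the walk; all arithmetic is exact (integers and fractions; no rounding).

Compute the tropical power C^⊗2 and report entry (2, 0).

C^⊗2:
  [5, 1, -15, 6]
  [-2, 5, -14, 8]
  [-5, -15, 10, 5]
  [2, 0, -∞, 12]
Key observation: the optimum is the walk 2->3->0, with weight (-1) + (-4) = -5.
Optimal value attained by: walk 2->3->0.
Answer: (C^⊗2)[2][0] = -5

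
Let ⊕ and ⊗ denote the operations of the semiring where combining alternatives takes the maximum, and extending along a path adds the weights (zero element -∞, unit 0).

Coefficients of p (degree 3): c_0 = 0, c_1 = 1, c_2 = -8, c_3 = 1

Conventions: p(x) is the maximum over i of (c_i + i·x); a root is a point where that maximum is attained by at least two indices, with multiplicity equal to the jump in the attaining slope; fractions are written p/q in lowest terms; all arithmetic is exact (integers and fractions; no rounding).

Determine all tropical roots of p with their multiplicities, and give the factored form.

hull edge (i=0, c=0) to (i=1, c=1): slope 1, span 1
hull edge (i=1, c=1) to (i=3, c=1): slope 0, span 2
Factored form: p(x) = 1 ⊗ (x ⊕ (-1)) ⊗ (x ⊕ 0) ⊗ (x ⊕ 0)
Answer: roots = -1 (mult 1), 0 (mult 2)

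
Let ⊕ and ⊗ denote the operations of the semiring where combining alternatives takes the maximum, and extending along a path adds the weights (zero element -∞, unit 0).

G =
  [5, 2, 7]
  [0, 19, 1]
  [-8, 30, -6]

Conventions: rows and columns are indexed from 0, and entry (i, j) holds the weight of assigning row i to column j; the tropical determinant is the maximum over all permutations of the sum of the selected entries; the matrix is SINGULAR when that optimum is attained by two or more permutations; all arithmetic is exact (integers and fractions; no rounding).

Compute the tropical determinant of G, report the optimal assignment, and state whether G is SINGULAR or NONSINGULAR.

σ = (0, 1, 2): 5 + 19 + (-6) = 18
σ = (0, 2, 1): 5 + 1 + 30 = 36
σ = (1, 0, 2): 2 + 0 + (-6) = -4
σ = (1, 2, 0): 2 + 1 + (-8) = -5
σ = (2, 0, 1): 7 + 0 + 30 = 37
σ = (2, 1, 0): 7 + 19 + (-8) = 18
Optimal value attained by: σ = (2, 0, 1).
Answer: det⊕(G) = 37; verdict: NONSINGULAR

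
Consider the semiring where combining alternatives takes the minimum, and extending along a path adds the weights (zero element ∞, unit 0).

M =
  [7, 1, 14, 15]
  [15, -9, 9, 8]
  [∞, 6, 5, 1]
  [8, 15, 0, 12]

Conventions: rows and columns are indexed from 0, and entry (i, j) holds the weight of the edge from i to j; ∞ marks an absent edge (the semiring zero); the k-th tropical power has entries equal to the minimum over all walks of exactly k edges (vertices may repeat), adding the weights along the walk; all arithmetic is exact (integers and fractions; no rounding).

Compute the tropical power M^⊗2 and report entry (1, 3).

M^⊗2:
  [14, -8, 10, 9]
  [6, -18, 0, -1]
  [9, -3, 1, 6]
  [15, 6, 5, 1]
Key observation: the optimum is the walk 1->1->3, with weight (-9) + 8 = -1.
Optimal value attained by: walk 1->1->3.
Answer: (M^⊗2)[1][3] = -1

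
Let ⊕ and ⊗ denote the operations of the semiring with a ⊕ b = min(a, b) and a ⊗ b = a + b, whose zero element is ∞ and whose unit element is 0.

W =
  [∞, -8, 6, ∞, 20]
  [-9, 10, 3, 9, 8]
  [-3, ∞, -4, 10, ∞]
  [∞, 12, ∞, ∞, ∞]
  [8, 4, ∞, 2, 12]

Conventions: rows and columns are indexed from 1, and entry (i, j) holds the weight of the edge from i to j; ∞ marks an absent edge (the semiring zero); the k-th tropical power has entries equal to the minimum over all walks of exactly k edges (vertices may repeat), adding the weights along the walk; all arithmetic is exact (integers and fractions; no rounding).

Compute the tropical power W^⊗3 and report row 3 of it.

W^⊗2:
  [-17, 2, -5, 1, 0]
  [0, -17, -3, 10, 11]
  [-7, -11, -8, 6, 17]
  [3, 22, 15, 21, 20]
  [-5, 0, 7, 13, 12]
W^⊗3:
  [-8, -25, -11, 2, 3]
  [-26, -8, -14, -8, -9]
  [-20, -15, -12, -2, -3]
  [12, -5, 9, 22, 23]
  [-9, -13, 1, 9, 8]
Answer: row 3 of W^⊗3 = [-20, -15, -12, -2, -3]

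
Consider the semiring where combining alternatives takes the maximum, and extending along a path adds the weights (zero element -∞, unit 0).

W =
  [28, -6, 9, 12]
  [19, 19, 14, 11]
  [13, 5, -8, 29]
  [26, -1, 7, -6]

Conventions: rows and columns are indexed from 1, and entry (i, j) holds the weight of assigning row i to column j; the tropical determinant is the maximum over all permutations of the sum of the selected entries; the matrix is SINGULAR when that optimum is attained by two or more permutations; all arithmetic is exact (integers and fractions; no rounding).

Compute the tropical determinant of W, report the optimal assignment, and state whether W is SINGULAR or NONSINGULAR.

σ = (1, 2, 3, 4): 28 + 19 + (-8) + (-6) = 33
σ = (1, 2, 4, 3): 28 + 19 + 29 + 7 = 83
σ = (1, 3, 2, 4): 28 + 14 + 5 + (-6) = 41
σ = (1, 3, 4, 2): 28 + 14 + 29 + (-1) = 70
σ = (1, 4, 2, 3): 28 + 11 + 5 + 7 = 51
σ = (1, 4, 3, 2): 28 + 11 + (-8) + (-1) = 30
σ = (2, 1, 3, 4): (-6) + 19 + (-8) + (-6) = -1
σ = (2, 1, 4, 3): (-6) + 19 + 29 + 7 = 49
σ = (2, 3, 1, 4): (-6) + 14 + 13 + (-6) = 15
σ = (2, 3, 4, 1): (-6) + 14 + 29 + 26 = 63
σ = (2, 4, 1, 3): (-6) + 11 + 13 + 7 = 25
σ = (2, 4, 3, 1): (-6) + 11 + (-8) + 26 = 23
σ = (3, 1, 2, 4): 9 + 19 + 5 + (-6) = 27
σ = (3, 1, 4, 2): 9 + 19 + 29 + (-1) = 56
σ = (3, 2, 1, 4): 9 + 19 + 13 + (-6) = 35
σ = (3, 2, 4, 1): 9 + 19 + 29 + 26 = 83
σ = (3, 4, 1, 2): 9 + 11 + 13 + (-1) = 32
σ = (3, 4, 2, 1): 9 + 11 + 5 + 26 = 51
σ = (4, 1, 2, 3): 12 + 19 + 5 + 7 = 43
σ = (4, 1, 3, 2): 12 + 19 + (-8) + (-1) = 22
σ = (4, 2, 1, 3): 12 + 19 + 13 + 7 = 51
σ = (4, 2, 3, 1): 12 + 19 + (-8) + 26 = 49
σ = (4, 3, 1, 2): 12 + 14 + 13 + (-1) = 38
σ = (4, 3, 2, 1): 12 + 14 + 5 + 26 = 57
Optimal value attained by: σ = (1, 2, 4, 3).
Answer: det⊕(W) = 83; verdict: SINGULAR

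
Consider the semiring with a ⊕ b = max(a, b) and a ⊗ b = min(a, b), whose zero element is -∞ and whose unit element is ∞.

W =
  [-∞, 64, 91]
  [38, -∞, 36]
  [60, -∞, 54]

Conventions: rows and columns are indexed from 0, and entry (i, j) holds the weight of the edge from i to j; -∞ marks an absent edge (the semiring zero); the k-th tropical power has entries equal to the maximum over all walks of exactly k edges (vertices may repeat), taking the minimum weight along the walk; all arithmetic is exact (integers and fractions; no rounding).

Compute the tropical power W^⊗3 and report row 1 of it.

W^⊗2:
  [60, -∞, 54]
  [36, 38, 38]
  [54, 60, 60]
W^⊗3:
  [54, 60, 60]
  [38, 36, 38]
  [60, 54, 54]
Answer: row 1 of W^⊗3 = [38, 36, 38]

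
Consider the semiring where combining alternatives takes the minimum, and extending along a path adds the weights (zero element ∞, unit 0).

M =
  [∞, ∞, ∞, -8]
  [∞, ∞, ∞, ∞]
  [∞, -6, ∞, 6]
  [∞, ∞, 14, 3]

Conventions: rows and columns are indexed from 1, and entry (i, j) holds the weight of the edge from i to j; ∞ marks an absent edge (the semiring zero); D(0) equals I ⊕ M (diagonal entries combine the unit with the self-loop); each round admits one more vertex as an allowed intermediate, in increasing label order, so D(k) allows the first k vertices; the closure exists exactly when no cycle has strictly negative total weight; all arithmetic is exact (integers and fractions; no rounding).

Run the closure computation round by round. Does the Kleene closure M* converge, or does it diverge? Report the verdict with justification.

D(0):
  [0, ∞, ∞, -8]
  [∞, 0, ∞, ∞]
  [∞, -6, 0, 6]
  [∞, ∞, 14, 0]
D(1):
  [0, ∞, ∞, -8]
  [∞, 0, ∞, ∞]
  [∞, -6, 0, 6]
  [∞, ∞, 14, 0]
D(2):
  [0, ∞, ∞, -8]
  [∞, 0, ∞, ∞]
  [∞, -6, 0, 6]
  [∞, ∞, 14, 0]
D(3):
  [0, ∞, ∞, -8]
  [∞, 0, ∞, ∞]
  [∞, -6, 0, 6]
  [∞, 8, 14, 0]
D(4):
  [0, 0, 6, -8]
  [∞, 0, ∞, ∞]
  [∞, -6, 0, 6]
  [∞, 8, 14, 0]
Key observation: every diagonal entry stays at the unit through all rounds, so no improving cycle exists.
Answer: CONVERGES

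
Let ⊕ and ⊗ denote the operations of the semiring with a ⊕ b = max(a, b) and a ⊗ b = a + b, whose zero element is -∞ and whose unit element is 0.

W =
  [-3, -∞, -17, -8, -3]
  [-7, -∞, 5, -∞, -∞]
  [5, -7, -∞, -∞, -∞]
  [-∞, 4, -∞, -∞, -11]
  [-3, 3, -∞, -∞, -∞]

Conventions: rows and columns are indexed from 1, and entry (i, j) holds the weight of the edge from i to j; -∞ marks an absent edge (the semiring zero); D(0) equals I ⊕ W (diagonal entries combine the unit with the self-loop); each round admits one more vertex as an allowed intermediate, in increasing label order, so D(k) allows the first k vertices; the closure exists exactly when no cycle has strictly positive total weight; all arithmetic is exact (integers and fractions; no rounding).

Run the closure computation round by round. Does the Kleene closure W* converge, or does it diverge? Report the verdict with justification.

D(0):
  [0, -∞, -17, -8, -3]
  [-7, 0, 5, -∞, -∞]
  [5, -7, 0, -∞, -∞]
  [-∞, 4, -∞, 0, -11]
  [-3, 3, -∞, -∞, 0]
D(1):
  [0, -∞, -17, -8, -3]
  [-7, 0, 5, -15, -10]
  [5, -7, 0, -3, 2]
  [-∞, 4, -∞, 0, -11]
  [-3, 3, -20, -11, 0]
D(2):
  [0, -∞, -17, -8, -3]
  [-7, 0, 5, -15, -10]
  [5, -7, 0, -3, 2]
  [-3, 4, 9, 0, -6]
  [-3, 3, 8, -11, 0]
Detection: at round 3, diagonal entry (4, 4) turns strictly positive.
Key observation: the cycle 4->2->3->1->4 has total weight 4 + 5 + 5 + (-8), which is strictly positive.
Answer: DIVERGES — positive cycle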